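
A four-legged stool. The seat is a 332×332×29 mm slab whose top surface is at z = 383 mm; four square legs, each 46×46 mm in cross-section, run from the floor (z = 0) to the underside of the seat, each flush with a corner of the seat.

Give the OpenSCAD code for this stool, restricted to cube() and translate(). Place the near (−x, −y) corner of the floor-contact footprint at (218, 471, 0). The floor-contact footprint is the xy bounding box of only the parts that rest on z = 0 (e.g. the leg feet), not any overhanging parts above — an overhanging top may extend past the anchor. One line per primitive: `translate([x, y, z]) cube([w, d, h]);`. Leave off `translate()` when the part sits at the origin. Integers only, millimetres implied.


translate([218, 471, 354]) cube([332, 332, 29]);
translate([218, 471, 0]) cube([46, 46, 354]);
translate([504, 471, 0]) cube([46, 46, 354]);
translate([218, 757, 0]) cube([46, 46, 354]);
translate([504, 757, 0]) cube([46, 46, 354]);


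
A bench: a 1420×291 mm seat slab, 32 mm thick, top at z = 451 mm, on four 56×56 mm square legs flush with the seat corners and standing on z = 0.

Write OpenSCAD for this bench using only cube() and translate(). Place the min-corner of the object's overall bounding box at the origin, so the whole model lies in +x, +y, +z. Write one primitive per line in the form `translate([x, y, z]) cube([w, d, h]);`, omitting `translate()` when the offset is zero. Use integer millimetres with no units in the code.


translate([0, 0, 419]) cube([1420, 291, 32]);
cube([56, 56, 419]);
translate([0, 235, 0]) cube([56, 56, 419]);
translate([1364, 0, 0]) cube([56, 56, 419]);
translate([1364, 235, 0]) cube([56, 56, 419]);


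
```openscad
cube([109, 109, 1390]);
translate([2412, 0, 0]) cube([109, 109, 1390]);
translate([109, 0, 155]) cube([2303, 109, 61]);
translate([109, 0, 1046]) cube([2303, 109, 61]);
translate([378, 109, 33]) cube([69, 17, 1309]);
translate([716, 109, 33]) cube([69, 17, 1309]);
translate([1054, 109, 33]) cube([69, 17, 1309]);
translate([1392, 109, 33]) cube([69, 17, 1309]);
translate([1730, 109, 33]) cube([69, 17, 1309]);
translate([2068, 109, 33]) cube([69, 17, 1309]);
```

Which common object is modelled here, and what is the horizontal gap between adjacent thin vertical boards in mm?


A fence section. The picket gap is 269 mm.

Two posts, two rails, 6 pickets — a fence section. Span 2303 mm holds 6 pickets of 69 mm with 7 equal gaps: ⌊(2303 − 6·69) / 7⌋ = 269 mm.


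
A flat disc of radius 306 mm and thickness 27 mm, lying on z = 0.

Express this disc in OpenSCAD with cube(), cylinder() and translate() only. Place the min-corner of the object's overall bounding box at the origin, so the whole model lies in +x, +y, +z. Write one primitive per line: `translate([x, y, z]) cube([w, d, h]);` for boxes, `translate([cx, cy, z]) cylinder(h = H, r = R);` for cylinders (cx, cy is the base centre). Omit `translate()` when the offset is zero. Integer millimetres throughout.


translate([306, 306, 0]) cylinder(h = 27, r = 306);


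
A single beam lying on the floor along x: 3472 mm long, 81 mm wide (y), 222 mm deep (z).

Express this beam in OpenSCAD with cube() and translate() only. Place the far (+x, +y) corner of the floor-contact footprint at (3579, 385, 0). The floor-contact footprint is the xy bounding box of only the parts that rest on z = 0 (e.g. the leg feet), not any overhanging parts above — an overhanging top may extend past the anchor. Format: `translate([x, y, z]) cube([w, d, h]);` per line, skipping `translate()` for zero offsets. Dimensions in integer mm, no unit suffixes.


translate([107, 304, 0]) cube([3472, 81, 222]);


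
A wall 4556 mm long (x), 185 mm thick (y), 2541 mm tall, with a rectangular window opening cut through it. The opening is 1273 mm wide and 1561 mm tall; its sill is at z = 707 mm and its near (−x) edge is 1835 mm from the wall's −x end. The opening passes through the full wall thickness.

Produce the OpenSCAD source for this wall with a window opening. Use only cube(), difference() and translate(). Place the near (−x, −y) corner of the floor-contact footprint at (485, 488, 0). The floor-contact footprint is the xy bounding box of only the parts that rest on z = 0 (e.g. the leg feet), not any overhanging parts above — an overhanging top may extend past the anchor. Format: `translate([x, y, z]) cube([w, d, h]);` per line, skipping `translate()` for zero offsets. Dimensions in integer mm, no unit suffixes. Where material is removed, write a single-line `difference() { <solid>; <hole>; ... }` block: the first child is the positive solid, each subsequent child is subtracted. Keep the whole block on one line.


difference() { translate([485, 488, 0]) cube([4556, 185, 2541]); translate([2320, 488, 707]) cube([1273, 185, 1561]); }


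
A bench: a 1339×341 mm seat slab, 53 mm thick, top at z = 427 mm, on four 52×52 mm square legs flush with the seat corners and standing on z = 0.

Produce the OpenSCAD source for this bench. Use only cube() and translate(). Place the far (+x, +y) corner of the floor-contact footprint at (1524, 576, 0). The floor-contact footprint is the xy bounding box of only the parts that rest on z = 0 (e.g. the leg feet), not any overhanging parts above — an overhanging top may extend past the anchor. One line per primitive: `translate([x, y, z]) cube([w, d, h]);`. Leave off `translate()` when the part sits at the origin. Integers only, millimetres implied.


translate([185, 235, 374]) cube([1339, 341, 53]);
translate([185, 235, 0]) cube([52, 52, 374]);
translate([185, 524, 0]) cube([52, 52, 374]);
translate([1472, 235, 0]) cube([52, 52, 374]);
translate([1472, 524, 0]) cube([52, 52, 374]);


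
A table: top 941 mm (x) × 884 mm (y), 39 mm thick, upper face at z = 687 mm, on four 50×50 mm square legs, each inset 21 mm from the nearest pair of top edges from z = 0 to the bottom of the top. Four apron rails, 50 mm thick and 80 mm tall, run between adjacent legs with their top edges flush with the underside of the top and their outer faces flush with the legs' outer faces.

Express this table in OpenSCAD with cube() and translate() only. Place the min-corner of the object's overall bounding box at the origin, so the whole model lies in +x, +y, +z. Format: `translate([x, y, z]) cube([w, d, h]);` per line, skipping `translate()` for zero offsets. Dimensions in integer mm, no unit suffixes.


translate([0, 0, 648]) cube([941, 884, 39]);
translate([21, 21, 0]) cube([50, 50, 648]);
translate([870, 21, 0]) cube([50, 50, 648]);
translate([21, 813, 0]) cube([50, 50, 648]);
translate([870, 813, 0]) cube([50, 50, 648]);
translate([71, 21, 568]) cube([799, 50, 80]);
translate([71, 813, 568]) cube([799, 50, 80]);
translate([21, 71, 568]) cube([50, 742, 80]);
translate([870, 71, 568]) cube([50, 742, 80]);


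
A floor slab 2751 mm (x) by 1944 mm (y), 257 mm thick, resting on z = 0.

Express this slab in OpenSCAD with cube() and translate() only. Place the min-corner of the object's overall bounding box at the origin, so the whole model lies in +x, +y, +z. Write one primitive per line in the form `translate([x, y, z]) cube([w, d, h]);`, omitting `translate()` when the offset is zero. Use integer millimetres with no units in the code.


cube([2751, 1944, 257]);


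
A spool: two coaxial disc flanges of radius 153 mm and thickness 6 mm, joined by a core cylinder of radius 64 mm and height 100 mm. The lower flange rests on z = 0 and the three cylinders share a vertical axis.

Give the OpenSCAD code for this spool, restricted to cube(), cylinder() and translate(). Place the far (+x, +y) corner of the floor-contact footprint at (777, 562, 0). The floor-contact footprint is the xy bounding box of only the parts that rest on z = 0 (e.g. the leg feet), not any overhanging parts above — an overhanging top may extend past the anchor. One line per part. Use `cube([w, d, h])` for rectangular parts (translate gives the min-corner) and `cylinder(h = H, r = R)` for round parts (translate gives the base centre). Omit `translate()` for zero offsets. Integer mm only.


translate([624, 409, 0]) cylinder(h = 6, r = 153);
translate([624, 409, 6]) cylinder(h = 100, r = 64);
translate([624, 409, 106]) cylinder(h = 6, r = 153);


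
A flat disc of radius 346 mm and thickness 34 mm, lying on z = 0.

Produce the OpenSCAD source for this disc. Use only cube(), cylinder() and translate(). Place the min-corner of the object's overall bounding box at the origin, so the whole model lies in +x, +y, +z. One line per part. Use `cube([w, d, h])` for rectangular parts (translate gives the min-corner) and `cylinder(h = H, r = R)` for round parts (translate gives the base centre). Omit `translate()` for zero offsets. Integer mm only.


translate([346, 346, 0]) cylinder(h = 34, r = 346);


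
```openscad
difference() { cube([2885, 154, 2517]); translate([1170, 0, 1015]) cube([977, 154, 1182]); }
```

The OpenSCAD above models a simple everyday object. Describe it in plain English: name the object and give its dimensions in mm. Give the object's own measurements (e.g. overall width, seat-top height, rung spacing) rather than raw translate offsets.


A wall 2885 mm long (x), 154 mm thick (y), 2517 mm tall, with a rectangular window opening cut through it. The opening is 977 mm wide and 1182 mm tall; its sill is at z = 1015 mm and its near (−x) edge is 1170 mm from the wall's −x end. The opening passes through the full wall thickness.


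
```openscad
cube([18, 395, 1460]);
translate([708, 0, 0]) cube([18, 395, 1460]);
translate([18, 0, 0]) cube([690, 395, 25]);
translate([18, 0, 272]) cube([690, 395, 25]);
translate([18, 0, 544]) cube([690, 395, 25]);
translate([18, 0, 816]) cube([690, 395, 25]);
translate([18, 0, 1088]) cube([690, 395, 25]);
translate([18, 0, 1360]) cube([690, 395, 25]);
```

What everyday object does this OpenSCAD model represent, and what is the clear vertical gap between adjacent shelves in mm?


A bookshelf. The clear shelf gap is 247 mm.

Two tall side panels with 6 horizontal boards between them — a bookshelf. The first two shelf undersides are at z = 0 and z = 272; with shelf thickness 25, the clear gap is 272 − 0 − 25 = 247 mm.


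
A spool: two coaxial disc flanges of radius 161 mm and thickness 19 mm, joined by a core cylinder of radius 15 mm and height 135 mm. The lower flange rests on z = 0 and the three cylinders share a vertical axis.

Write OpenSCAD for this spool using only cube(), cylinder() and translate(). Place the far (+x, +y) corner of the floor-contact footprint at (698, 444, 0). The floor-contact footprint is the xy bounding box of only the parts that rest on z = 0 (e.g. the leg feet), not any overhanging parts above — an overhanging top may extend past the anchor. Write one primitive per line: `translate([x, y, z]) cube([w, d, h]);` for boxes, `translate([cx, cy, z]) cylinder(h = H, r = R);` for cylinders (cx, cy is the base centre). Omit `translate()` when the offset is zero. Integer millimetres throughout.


translate([537, 283, 0]) cylinder(h = 19, r = 161);
translate([537, 283, 19]) cylinder(h = 135, r = 15);
translate([537, 283, 154]) cylinder(h = 19, r = 161);


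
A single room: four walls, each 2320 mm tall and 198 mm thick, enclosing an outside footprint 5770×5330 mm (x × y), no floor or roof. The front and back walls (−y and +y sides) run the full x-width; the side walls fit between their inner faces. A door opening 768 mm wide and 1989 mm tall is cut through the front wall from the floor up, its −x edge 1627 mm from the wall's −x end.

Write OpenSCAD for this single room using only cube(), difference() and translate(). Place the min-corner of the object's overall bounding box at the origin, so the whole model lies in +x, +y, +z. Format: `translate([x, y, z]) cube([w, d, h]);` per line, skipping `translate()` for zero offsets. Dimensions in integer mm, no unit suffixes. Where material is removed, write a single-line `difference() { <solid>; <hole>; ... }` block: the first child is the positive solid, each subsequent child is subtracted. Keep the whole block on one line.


difference() { cube([5770, 198, 2320]); translate([1627, 0, 0]) cube([768, 198, 1989]); }
translate([0, 5132, 0]) cube([5770, 198, 2320]);
translate([0, 198, 0]) cube([198, 4934, 2320]);
translate([5572, 198, 0]) cube([198, 4934, 2320]);


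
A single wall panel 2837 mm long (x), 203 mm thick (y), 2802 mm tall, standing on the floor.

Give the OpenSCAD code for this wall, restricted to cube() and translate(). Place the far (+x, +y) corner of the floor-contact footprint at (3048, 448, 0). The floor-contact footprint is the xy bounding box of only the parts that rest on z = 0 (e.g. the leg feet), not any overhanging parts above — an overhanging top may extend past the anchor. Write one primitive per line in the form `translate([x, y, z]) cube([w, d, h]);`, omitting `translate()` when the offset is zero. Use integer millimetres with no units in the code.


translate([211, 245, 0]) cube([2837, 203, 2802]);


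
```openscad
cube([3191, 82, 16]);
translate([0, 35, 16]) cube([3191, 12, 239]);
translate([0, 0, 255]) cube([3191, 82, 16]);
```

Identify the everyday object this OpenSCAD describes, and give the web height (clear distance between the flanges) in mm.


An I-beam. The web height is 239 mm.

Two wide flanges with a thin centred web — an I-beam. Overall 271 mm minus two 16 mm flanges gives a web of 271 − 2·16 = 239 mm.


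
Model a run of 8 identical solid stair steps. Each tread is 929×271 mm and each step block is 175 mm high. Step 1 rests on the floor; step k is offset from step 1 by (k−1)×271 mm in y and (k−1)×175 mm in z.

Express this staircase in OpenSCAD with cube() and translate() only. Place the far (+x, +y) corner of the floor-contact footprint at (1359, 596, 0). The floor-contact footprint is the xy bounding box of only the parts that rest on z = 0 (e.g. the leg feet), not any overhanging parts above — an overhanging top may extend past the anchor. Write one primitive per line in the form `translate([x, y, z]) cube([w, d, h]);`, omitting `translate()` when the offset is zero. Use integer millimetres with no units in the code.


translate([430, 325, 0]) cube([929, 271, 175]);
translate([430, 596, 175]) cube([929, 271, 175]);
translate([430, 867, 350]) cube([929, 271, 175]);
translate([430, 1138, 525]) cube([929, 271, 175]);
translate([430, 1409, 700]) cube([929, 271, 175]);
translate([430, 1680, 875]) cube([929, 271, 175]);
translate([430, 1951, 1050]) cube([929, 271, 175]);
translate([430, 2222, 1225]) cube([929, 271, 175]);


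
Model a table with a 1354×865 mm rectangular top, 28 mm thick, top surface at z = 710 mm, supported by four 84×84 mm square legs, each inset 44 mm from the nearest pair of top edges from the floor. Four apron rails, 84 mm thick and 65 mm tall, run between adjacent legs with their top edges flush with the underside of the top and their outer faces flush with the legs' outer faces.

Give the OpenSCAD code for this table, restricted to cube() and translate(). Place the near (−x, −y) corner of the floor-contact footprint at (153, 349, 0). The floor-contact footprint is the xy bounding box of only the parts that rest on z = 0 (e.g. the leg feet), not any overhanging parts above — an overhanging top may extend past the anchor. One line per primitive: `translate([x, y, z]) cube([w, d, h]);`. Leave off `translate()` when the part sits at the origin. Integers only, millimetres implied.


// leg_h = 710 - 28 = 682
// apron z = 682 - 65 = 617
translate([109, 305, 682]) cube([1354, 865, 28]);
translate([153, 349, 0]) cube([84, 84, 682]);
translate([1335, 349, 0]) cube([84, 84, 682]);
translate([153, 1042, 0]) cube([84, 84, 682]);
translate([1335, 1042, 0]) cube([84, 84, 682]);
translate([237, 349, 617]) cube([1098, 84, 65]);
translate([237, 1042, 617]) cube([1098, 84, 65]);
translate([153, 433, 617]) cube([84, 609, 65]);
translate([1335, 433, 617]) cube([84, 609, 65]);


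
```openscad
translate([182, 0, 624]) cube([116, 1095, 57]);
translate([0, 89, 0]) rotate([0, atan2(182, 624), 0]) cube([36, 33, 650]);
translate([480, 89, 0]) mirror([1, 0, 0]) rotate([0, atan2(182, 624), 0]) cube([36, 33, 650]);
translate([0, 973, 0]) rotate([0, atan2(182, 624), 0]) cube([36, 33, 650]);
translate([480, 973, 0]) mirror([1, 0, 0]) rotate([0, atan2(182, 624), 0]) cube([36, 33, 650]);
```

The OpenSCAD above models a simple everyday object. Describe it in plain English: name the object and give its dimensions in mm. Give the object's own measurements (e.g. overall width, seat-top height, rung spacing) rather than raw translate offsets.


A sawhorse. A 116×1095×57 mm beam (x, y, z) sits on two A-frame leg pairs. Each pair is two raked legs of 36×33 mm section (33 mm along y) splaying symmetrically in x. Each leg rises 624 mm vertically over 182 mm of horizontal reach and is 650 mm long along its own axis. Every leg's outer bottom edge rests on the floor and its outer top edge meets a bottom edge of the beam — the left legs (tilting toward +x) meet the beam's −x bottom edge, the right legs (their mirror images, tilting toward −x) meet its +x bottom edge — so the leg tops tuck under the beam, the beam's underside is 624 mm above the floor, and the feet are 480 mm apart outside-to-outside with the beam centred between them. The two leg pairs are set in 89 mm from either end of the beam.


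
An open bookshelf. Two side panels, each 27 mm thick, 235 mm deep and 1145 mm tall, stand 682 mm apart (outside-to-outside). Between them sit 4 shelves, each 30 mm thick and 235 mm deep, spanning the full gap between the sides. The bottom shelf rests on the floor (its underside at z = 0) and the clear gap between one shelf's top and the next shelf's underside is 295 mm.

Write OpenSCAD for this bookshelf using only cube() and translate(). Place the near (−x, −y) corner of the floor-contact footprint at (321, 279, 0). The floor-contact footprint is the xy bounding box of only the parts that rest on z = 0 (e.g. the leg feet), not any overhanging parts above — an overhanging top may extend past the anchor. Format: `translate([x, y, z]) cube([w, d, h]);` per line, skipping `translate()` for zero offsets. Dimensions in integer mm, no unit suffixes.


translate([321, 279, 0]) cube([27, 235, 1145]);
translate([976, 279, 0]) cube([27, 235, 1145]);
translate([348, 279, 0]) cube([628, 235, 30]);
translate([348, 279, 325]) cube([628, 235, 30]);
translate([348, 279, 650]) cube([628, 235, 30]);
translate([348, 279, 975]) cube([628, 235, 30]);


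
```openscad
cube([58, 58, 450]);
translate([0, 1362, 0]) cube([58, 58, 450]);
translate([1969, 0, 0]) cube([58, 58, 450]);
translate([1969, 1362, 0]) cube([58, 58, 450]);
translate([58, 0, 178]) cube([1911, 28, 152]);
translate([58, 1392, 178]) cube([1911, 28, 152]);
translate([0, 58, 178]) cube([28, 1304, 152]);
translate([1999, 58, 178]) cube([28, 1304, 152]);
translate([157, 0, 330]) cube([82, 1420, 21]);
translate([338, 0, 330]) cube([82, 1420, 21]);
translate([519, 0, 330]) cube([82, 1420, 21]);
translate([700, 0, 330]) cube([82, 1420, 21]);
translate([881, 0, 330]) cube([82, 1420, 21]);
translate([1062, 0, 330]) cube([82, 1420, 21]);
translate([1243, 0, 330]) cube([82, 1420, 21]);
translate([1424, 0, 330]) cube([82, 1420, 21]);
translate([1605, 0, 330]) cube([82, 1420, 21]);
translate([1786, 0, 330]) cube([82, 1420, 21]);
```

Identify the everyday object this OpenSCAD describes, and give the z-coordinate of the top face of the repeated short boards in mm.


A bed frame. The slat-top height is 351 mm.

Four posts, four rails, and a row of slats — a bed frame. Slats sit on the rails at z = 178 + 152 = 330; with slat thickness 21, the top is 351 mm.


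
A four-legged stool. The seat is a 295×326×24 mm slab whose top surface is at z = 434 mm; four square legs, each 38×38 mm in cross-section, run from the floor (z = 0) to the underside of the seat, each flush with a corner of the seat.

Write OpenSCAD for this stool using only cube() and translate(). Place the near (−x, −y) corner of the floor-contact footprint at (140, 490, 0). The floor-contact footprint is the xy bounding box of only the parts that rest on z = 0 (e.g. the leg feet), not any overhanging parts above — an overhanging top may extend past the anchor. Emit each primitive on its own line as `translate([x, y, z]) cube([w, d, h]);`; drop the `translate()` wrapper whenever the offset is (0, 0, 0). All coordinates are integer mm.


translate([140, 490, 410]) cube([295, 326, 24]);
translate([140, 490, 0]) cube([38, 38, 410]);
translate([397, 490, 0]) cube([38, 38, 410]);
translate([140, 778, 0]) cube([38, 38, 410]);
translate([397, 778, 0]) cube([38, 38, 410]);


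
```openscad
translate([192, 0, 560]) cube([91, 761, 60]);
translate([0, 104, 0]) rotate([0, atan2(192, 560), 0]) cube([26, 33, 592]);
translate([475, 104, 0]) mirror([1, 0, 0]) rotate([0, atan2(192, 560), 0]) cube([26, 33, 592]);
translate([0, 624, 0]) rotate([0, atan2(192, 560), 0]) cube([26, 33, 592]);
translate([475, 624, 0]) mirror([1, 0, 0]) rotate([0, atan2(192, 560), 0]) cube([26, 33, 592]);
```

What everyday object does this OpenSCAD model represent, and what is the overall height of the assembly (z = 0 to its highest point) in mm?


A sawhorse. The overall height is 620 mm.

A beam across two mirrored pairs of raked legs — a sawhorse. The beam's underside is at z = 560 (matching the legs' vertical rise in atan2(192, 560)) and the beam is 60 mm tall, so its top is at 560 + 60 = 620 mm. The raked legs top out at the beam's underside, so that is the highest point.


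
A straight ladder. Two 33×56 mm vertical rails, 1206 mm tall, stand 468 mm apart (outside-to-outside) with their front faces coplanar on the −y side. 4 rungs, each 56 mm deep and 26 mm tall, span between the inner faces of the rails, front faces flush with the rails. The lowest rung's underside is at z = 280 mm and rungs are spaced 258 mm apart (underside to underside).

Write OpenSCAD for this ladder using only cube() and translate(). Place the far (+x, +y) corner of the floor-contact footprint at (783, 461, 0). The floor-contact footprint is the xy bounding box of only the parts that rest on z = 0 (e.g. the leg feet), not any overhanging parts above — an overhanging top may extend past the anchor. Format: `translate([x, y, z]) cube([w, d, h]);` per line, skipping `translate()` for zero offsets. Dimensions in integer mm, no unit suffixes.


translate([315, 405, 0]) cube([33, 56, 1206]);
translate([750, 405, 0]) cube([33, 56, 1206]);
translate([348, 405, 280]) cube([402, 56, 26]);
translate([348, 405, 538]) cube([402, 56, 26]);
translate([348, 405, 796]) cube([402, 56, 26]);
translate([348, 405, 1054]) cube([402, 56, 26]);


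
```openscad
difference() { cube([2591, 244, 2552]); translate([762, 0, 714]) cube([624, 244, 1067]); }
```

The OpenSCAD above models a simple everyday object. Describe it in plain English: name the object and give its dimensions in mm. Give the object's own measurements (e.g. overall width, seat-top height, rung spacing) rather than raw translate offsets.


A wall 2591 mm long (x), 244 mm thick (y), 2552 mm tall, with a rectangular window opening cut through it. The opening is 624 mm wide and 1067 mm tall; its sill is at z = 714 mm and its near (−x) edge is 762 mm from the wall's −x end. The opening passes through the full wall thickness.


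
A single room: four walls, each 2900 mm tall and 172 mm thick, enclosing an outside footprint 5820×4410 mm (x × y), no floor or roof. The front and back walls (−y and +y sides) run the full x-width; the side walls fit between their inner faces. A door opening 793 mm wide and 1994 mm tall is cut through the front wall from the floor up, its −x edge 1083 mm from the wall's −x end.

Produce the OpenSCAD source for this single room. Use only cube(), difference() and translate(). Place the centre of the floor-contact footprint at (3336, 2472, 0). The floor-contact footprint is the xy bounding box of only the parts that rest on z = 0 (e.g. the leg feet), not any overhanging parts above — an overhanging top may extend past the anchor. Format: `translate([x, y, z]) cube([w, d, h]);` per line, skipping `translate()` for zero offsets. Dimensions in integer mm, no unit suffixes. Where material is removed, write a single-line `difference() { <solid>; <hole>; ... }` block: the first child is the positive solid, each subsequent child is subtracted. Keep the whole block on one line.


difference() { translate([426, 267, 0]) cube([5820, 172, 2900]); translate([1509, 267, 0]) cube([793, 172, 1994]); }
translate([426, 4505, 0]) cube([5820, 172, 2900]);
translate([426, 439, 0]) cube([172, 4066, 2900]);
translate([6074, 439, 0]) cube([172, 4066, 2900]);


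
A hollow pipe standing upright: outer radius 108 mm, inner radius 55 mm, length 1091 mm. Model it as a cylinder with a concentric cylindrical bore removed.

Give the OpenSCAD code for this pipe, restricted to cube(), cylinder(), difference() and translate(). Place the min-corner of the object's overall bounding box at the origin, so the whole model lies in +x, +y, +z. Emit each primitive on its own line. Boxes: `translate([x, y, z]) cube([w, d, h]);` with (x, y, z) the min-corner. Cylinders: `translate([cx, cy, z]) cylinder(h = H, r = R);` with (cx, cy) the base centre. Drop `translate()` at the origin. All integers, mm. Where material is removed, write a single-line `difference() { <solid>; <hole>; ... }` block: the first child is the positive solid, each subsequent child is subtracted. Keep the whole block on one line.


difference() { translate([108, 108, 0]) cylinder(h = 1091, r = 108); translate([108, 108, 0]) cylinder(h = 1091, r = 55); }


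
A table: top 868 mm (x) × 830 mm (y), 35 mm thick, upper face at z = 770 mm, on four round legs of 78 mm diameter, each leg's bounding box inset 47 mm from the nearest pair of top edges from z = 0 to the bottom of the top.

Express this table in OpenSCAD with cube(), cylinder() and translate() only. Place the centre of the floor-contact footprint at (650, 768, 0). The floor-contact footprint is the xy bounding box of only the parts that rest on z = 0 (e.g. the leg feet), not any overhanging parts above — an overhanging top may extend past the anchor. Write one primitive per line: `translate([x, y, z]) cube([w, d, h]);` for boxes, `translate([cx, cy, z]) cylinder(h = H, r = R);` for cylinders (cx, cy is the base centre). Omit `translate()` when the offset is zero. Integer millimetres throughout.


translate([216, 353, 735]) cube([868, 830, 35]);
translate([302, 439, 0]) cylinder(h = 735, r = 39);
translate([998, 439, 0]) cylinder(h = 735, r = 39);
translate([302, 1097, 0]) cylinder(h = 735, r = 39);
translate([998, 1097, 0]) cylinder(h = 735, r = 39);


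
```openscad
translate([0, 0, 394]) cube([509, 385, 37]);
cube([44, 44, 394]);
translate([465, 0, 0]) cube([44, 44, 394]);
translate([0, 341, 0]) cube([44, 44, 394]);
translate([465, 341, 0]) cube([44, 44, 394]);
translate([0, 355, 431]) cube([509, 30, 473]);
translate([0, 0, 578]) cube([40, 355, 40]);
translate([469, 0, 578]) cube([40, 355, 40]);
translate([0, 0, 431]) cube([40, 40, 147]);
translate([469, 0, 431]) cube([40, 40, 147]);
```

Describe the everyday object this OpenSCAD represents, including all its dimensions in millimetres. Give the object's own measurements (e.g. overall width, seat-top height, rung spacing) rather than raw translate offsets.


A chair. The seat is a 509×385×37 mm slab with its top at z = 431 mm, on four 44×44 mm corner legs (flush with the seat edges, standing on z = 0). A flat backrest 30 mm thick, 473 mm tall, spans the full seat width and rises from the seat top along its +y edge, rear face flush with the rear of the seat. Two armrests of 40×40 mm section run along each side from the seat's front edge to the front of the backrest, top faces 187 mm above the seat top and outer faces flush with the seat's x-edges; a 40×40 mm post under the front of each armrest stands on the seat at the front corner.


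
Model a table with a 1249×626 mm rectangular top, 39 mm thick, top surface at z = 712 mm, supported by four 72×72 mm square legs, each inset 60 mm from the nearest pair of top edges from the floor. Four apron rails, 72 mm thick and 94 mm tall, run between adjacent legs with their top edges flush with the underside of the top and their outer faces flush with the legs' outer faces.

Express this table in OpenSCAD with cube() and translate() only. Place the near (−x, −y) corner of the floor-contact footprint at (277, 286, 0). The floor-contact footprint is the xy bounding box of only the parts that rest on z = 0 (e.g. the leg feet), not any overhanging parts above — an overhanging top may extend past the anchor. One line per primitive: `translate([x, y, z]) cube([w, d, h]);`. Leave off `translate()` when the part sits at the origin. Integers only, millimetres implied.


// leg_h = 712 - 39 = 673
// apron z = 673 - 94 = 579
translate([217, 226, 673]) cube([1249, 626, 39]);
translate([277, 286, 0]) cube([72, 72, 673]);
translate([1334, 286, 0]) cube([72, 72, 673]);
translate([277, 720, 0]) cube([72, 72, 673]);
translate([1334, 720, 0]) cube([72, 72, 673]);
translate([349, 286, 579]) cube([985, 72, 94]);
translate([349, 720, 579]) cube([985, 72, 94]);
translate([277, 358, 579]) cube([72, 362, 94]);
translate([1334, 358, 579]) cube([72, 362, 94]);


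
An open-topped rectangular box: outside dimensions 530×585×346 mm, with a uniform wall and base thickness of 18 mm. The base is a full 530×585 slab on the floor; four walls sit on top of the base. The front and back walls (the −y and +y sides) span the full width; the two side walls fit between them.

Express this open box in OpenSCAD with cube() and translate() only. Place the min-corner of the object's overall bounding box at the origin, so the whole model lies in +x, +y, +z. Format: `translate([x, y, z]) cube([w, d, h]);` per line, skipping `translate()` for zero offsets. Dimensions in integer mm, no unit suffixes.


cube([530, 585, 18]);
translate([0, 0, 18]) cube([530, 18, 328]);
translate([0, 567, 18]) cube([530, 18, 328]);
translate([0, 18, 18]) cube([18, 549, 328]);
translate([512, 18, 18]) cube([18, 549, 328]);


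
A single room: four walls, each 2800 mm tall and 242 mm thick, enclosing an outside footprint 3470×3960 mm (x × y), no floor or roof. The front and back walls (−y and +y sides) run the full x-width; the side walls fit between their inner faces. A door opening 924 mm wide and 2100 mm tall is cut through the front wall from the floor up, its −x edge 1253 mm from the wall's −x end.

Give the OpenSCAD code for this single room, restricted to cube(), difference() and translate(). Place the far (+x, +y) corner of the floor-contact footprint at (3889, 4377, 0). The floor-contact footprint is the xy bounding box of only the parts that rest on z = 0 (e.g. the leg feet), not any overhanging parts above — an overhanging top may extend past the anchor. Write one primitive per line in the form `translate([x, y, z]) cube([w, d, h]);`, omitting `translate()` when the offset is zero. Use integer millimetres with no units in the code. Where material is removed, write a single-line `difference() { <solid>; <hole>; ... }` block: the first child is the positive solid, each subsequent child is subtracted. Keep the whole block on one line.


difference() { translate([419, 417, 0]) cube([3470, 242, 2800]); translate([1672, 417, 0]) cube([924, 242, 2100]); }
translate([419, 4135, 0]) cube([3470, 242, 2800]);
translate([419, 659, 0]) cube([242, 3476, 2800]);
translate([3647, 659, 0]) cube([242, 3476, 2800]);


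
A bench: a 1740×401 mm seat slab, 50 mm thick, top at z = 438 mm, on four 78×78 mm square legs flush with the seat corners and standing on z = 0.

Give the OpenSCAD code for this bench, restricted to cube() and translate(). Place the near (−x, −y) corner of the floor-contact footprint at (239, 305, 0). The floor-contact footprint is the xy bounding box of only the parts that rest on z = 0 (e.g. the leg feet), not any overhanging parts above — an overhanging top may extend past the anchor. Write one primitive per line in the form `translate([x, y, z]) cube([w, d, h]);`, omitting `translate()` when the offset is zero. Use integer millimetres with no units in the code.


translate([239, 305, 388]) cube([1740, 401, 50]);
translate([239, 305, 0]) cube([78, 78, 388]);
translate([239, 628, 0]) cube([78, 78, 388]);
translate([1901, 305, 0]) cube([78, 78, 388]);
translate([1901, 628, 0]) cube([78, 78, 388]);


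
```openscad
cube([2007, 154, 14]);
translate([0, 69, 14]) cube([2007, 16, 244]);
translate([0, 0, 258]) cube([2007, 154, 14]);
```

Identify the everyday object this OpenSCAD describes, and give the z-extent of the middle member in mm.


An I-beam. The web height is 244 mm.

Two wide flanges with a thin centred web — an I-beam. Overall 272 mm minus two 14 mm flanges gives a web of 272 − 2·14 = 244 mm.


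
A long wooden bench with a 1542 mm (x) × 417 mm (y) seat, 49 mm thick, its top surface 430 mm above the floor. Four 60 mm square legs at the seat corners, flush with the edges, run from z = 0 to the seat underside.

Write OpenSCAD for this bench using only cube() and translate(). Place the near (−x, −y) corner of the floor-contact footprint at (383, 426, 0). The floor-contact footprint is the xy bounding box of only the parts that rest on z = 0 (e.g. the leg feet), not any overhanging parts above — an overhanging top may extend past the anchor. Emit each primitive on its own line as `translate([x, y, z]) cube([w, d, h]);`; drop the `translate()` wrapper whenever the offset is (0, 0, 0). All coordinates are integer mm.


// leg_h = 430 − 49 = 381
translate([383, 426, 381]) cube([1542, 417, 49]);
translate([383, 426, 0]) cube([60, 60, 381]);
translate([383, 783, 0]) cube([60, 60, 381]);
translate([1865, 426, 0]) cube([60, 60, 381]);
translate([1865, 783, 0]) cube([60, 60, 381]);


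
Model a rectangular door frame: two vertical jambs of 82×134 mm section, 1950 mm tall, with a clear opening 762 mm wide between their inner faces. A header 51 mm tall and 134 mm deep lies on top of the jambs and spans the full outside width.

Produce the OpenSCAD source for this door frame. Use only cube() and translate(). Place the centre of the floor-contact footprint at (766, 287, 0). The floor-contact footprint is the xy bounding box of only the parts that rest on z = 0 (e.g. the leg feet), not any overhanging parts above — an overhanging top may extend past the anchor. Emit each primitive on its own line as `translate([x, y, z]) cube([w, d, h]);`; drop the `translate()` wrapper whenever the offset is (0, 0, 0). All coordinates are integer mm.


translate([303, 220, 0]) cube([82, 134, 1950]);
translate([1147, 220, 0]) cube([82, 134, 1950]);
translate([303, 220, 1950]) cube([926, 134, 51]);


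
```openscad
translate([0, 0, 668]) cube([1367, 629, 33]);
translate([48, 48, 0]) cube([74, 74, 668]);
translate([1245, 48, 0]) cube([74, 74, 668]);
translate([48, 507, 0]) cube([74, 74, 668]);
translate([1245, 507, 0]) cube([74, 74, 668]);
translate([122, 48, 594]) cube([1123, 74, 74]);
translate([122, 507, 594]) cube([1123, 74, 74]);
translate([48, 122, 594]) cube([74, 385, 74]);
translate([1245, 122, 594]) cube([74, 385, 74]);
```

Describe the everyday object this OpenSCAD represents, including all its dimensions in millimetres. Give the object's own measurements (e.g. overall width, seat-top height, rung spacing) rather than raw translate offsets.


A rectangular dining table. The top is 1367×629×33 mm with its upper surface at z = 701 mm. It stands on four 74×74 mm square legs, each inset 48 mm from the nearest pair of top edges, running from the floor to the underside of the top. Four apron rails, 74 mm thick and 74 mm tall, run between adjacent legs with their top edges flush with the underside of the top and their outer faces flush with the legs' outer faces.


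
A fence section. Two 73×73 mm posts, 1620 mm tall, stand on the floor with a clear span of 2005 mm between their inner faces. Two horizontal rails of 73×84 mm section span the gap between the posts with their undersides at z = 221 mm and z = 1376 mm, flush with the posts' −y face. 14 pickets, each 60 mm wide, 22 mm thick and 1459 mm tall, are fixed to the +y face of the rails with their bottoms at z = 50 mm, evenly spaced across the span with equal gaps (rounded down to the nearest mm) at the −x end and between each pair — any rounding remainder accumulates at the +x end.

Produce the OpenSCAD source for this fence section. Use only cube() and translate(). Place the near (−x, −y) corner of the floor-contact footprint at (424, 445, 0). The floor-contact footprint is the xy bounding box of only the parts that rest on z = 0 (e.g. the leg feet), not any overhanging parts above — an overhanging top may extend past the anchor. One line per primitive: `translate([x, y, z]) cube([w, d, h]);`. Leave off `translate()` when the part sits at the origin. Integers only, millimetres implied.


translate([424, 445, 0]) cube([73, 73, 1620]);
translate([2502, 445, 0]) cube([73, 73, 1620]);
translate([497, 445, 221]) cube([2005, 73, 84]);
translate([497, 445, 1376]) cube([2005, 73, 84]);
translate([574, 518, 50]) cube([60, 22, 1459]);
translate([711, 518, 50]) cube([60, 22, 1459]);
translate([848, 518, 50]) cube([60, 22, 1459]);
translate([985, 518, 50]) cube([60, 22, 1459]);
translate([1122, 518, 50]) cube([60, 22, 1459]);
translate([1259, 518, 50]) cube([60, 22, 1459]);
translate([1396, 518, 50]) cube([60, 22, 1459]);
translate([1533, 518, 50]) cube([60, 22, 1459]);
translate([1670, 518, 50]) cube([60, 22, 1459]);
translate([1807, 518, 50]) cube([60, 22, 1459]);
translate([1944, 518, 50]) cube([60, 22, 1459]);
translate([2081, 518, 50]) cube([60, 22, 1459]);
translate([2218, 518, 50]) cube([60, 22, 1459]);
translate([2355, 518, 50]) cube([60, 22, 1459]);


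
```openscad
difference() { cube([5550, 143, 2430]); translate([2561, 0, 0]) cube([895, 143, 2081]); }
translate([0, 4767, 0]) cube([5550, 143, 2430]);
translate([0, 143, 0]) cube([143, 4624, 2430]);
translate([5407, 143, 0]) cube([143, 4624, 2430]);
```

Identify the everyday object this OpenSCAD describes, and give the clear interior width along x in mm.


A single room. The interior width is 5264 mm.

Four walls enclosing a rectangle with a door in the front wall — a room. Outside width 5550 minus two 143 mm walls gives 5264 mm.


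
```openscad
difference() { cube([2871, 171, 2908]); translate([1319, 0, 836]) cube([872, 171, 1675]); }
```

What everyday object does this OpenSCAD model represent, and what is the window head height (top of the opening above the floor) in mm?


A wall with a window opening. The window head height is 2511 mm.

A wall with a rectangular opening subtracted — a window. Sill at z = 836, opening 1675 mm tall, so the head is at 836 + 1675 = 2511 mm.


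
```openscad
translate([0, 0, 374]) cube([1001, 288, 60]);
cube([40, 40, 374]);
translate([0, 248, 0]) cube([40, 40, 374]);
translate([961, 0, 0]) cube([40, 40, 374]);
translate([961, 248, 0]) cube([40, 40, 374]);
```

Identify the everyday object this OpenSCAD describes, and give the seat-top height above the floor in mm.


A bench. The seat-top height is 434 mm.

A long slab on four corner posts — a bench. The slab sits at z = 374 with thickness 60, so the top is 374 + 60 = 434 mm.


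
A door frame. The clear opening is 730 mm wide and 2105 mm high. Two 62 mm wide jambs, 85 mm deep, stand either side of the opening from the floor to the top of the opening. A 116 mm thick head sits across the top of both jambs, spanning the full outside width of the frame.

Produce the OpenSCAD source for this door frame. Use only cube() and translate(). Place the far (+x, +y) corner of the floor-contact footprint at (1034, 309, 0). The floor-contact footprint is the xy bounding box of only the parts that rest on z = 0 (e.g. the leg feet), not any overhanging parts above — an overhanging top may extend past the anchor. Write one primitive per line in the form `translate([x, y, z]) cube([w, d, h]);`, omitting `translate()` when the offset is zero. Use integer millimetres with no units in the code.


translate([180, 224, 0]) cube([62, 85, 2105]);
translate([972, 224, 0]) cube([62, 85, 2105]);
translate([180, 224, 2105]) cube([854, 85, 116]);
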